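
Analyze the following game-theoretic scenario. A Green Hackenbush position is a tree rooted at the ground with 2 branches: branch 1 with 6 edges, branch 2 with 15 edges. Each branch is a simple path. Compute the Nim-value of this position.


The tree has 2 branches from the ground vertex.
In Green Hackenbush, the Nim-value of a simple path of length k is k.
Branch 1: length 6, Nim-value = 6
Branch 2: length 15, Nim-value = 15
Total Nim-value = XOR of all branch values:
0 XOR 6 = 6
6 XOR 15 = 9
Nim-value of the tree = 9

9


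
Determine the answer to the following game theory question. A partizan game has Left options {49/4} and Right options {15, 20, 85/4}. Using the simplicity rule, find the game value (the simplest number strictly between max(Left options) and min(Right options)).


Left options: {49/4}, max = 49/4
Right options: {15, 20, 85/4}, min = 15
All options are numbers and max(Left) < min(Right), so by the simplicity theorem the value is the simplest (earliest-born) number strictly between 49/4 and 15.
Integers 13 through 14 all lie strictly between 49/4 and 15.
Among integers, the simplest (lowest birthday = smallest |n|; 0 is born on day 0, +-n on day n) is 13.
No non-integer in the interval can be simpler: if x is a non-integer in the interval, then floor(x) or ceil(x) also lies in the interval (the interval contains an integer), and both are proper prefixes of x's sign expansion, i.e. born earlier. So the game value is 13.
Game value = 13

13


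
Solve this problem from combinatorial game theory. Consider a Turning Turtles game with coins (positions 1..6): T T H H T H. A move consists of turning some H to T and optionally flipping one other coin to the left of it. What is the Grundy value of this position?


Coins: T T H H T H
Key fact: a single head at position k behaves exactly like a Nim heap of size k (turning it to T and optionally flipping a coin at j < k corresponds to moving the heap from k to j, or to 0), and heads combine as a disjunctive sum (two heads at the same place would cancel, matching j XOR j = 0). So the Nim-value is the XOR of the 1-indexed positions of the heads.
Face-up positions (1-indexed): [3, 4, 6]
XOR 0 with 3: 0 XOR 3 = 3
XOR 3 with 4: 3 XOR 4 = 7
XOR 7 with 6: 7 XOR 6 = 1
Nim-value = 1

1


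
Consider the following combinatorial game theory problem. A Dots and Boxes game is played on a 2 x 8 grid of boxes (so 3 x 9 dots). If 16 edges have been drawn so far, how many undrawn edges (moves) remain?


Grid: 2 x 8 boxes, i.e. 3 rows and 9 columns of dots.
Horizontal edges: (rows + 1) * cols = 3 * 8 = 24
Vertical edges: rows * (cols + 1) = 2 * 9 = 18
Total edges: 24 + 18 = 42
Edges drawn: 16
Remaining: 42 - 16 = 26

26


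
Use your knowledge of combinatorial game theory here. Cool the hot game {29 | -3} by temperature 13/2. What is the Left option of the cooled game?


Original game: {29 | -3} (a switch {a | b} with a > b).
Cooling by t (for t below the temperature (a - b)/2 = 16) taxes each move by t: {a | b} cooled by t is {a - t | b + t}.
Cooling amount: t = 13/2
Cooled Left option: 29 - 13/2 = 45/2
Cooled Right option: -3 + 13/2 = 7/2
Cooled game: {45/2 | 7/2}
Left option = 45/2

45/2


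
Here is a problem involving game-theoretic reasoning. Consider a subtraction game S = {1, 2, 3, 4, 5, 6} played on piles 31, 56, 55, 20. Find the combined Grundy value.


Subtraction set: {1, 2, 3, 4, 5, 6}
For this subtraction set, G(n) = n mod 7 (period = max + 1 = 7).
Pile 1 (size 31): G(31) = 31 mod 7 = 3
Pile 2 (size 56): G(56) = 56 mod 7 = 0
Pile 3 (size 55): G(55) = 55 mod 7 = 6
Pile 4 (size 20): G(20) = 20 mod 7 = 6
Total Grundy value = XOR of all: 3 XOR 0 XOR 6 XOR 6 = 3

3


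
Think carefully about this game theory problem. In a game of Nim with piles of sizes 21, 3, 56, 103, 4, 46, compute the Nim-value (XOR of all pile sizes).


We need the XOR (exclusive or) of all pile sizes.
After XOR-ing pile 1 (size 21): 0 XOR 21 = 21
After XOR-ing pile 2 (size 3): 21 XOR 3 = 22
After XOR-ing pile 3 (size 56): 22 XOR 56 = 46
After XOR-ing pile 4 (size 103): 46 XOR 103 = 73
After XOR-ing pile 5 (size 4): 73 XOR 4 = 77
After XOR-ing pile 6 (size 46): 77 XOR 46 = 99
The Nim-value of this position is 99.

99


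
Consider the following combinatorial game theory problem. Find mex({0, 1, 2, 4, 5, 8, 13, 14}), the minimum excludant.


Set = {0, 1, 2, 4, 5, 8, 13, 14}
0 is in the set.
1 is in the set.
2 is in the set.
3 is NOT in the set. This is the mex.
mex = 3

3


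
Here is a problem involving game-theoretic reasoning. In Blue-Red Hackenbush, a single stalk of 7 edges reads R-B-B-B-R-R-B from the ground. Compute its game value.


Edges (from ground): R-B-B-B-R-R-B
By Berlekamp's sign-expansion rule, a Blue-Red Hackenbush stalk has the value of the surreal number whose sign sequence is the edge sequence with B -> + and R -> -.
Sign sequence: -+++--+
Trace the sign expansion in the surreal number tree, starting from 0:
Edge 1: R (sign -) -> bounds (-inf, 0), value = -1
Edge 2: B (sign +) -> bounds (-1, 0), value = -1/2
Edge 3: B (sign +) -> bounds (-1/2, 0), value = -1/4
Edge 4: B (sign +) -> bounds (-1/4, 0), value = -1/8
Edge 5: R (sign -) -> bounds (-1/4, -1/8), value = -3/16
Edge 6: R (sign -) -> bounds (-1/4, -3/16), value = -7/32
Edge 7: B (sign +) -> bounds (-7/32, -3/16), value = -13/64
Game value = -13/64

-13/64


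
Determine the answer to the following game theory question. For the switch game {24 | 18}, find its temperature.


The game is {24 | 18}, a switch {a | b} with numbers a > b.
Cooling {a | b} by t gives {a - t | b + t}, which stops being hot when a - t = b + t, i.e. at t = (a - b)/2. So the temperature of a switch is (a - b)/2.
Temperature = (Left option - Right option) / 2
= (24 - (18)) / 2
= 6 / 2
= 3

3


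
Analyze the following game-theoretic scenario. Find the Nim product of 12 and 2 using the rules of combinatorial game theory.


Nim multiplication is bilinear over XOR: (u XOR v) * w = (u*w) XOR (v*w).
So we split each operand into its bit components and XOR the pairwise Nim products.
12 = 4 + 8 (as XOR of powers of 2).
2 = 2 (as XOR of powers of 2).
Using the standard Nim-product table on single bits:
  2*2 = 3,   2*4 = 8,   2*8 = 12,
  4*4 = 6,   4*8 = 11,  8*8 = 13,
and  1*x = x (identity), k*l = l*k (commutative).
Pairwise Nim products:
  4 * 2 = 8
  8 * 2 = 12
XOR them: 8 XOR 12 = 4.
Result: 12 * 2 = 4 (in Nim).

4


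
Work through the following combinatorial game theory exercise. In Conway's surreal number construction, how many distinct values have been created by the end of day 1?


Day 0: {|} = 0 is born. Count = 1.
Day n: the number of surreal numbers born by day n is 2^(n+1) - 1.
By day 0: 2^1 - 1 = 1
By day 1: 2^2 - 1 = 3
By day 1: 3 surreal numbers.

3


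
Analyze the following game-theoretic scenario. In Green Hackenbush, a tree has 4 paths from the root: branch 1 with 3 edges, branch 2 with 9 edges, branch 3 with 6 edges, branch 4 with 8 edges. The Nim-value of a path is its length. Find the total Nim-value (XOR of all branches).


The tree has 4 branches from the ground vertex.
In Green Hackenbush, the Nim-value of a simple path of length k is k.
Branch 1: length 3, Nim-value = 3
Branch 2: length 9, Nim-value = 9
Branch 3: length 6, Nim-value = 6
Branch 4: length 8, Nim-value = 8
Total Nim-value = XOR of all branch values:
0 XOR 3 = 3
3 XOR 9 = 10
10 XOR 6 = 12
12 XOR 8 = 4
Nim-value of the tree = 4

4


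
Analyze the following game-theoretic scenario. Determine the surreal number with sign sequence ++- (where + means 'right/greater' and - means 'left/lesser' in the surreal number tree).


Sign expansion: ++-
Rule: track bounds (lo, hi), initially (-inf, +inf). On '+', the current value becomes lo and we move to the simplest number in (value, hi): value + 1 if hi = +inf, otherwise the midpoint (value + hi)/2. On '-', the current value becomes hi and we move to value - 1 if lo = -inf, otherwise the midpoint (lo + value)/2.
Start at 0.
Step 1: sign = +, move right. Bounds: (0, +inf). Value = 1
Step 2: sign = +, move right. Bounds: (1, +inf). Value = 2
Step 3: sign = -, move left. Bounds: (1, 2). Value = 3/2
The surreal number with sign expansion ++- is 3/2.

3/2


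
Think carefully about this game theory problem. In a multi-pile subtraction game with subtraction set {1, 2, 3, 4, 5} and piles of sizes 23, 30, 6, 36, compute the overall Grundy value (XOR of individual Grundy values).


Subtraction set: {1, 2, 3, 4, 5}
For this subtraction set, G(n) = n mod 6 (period = max + 1 = 6).
Pile 1 (size 23): G(23) = 23 mod 6 = 5
Pile 2 (size 30): G(30) = 30 mod 6 = 0
Pile 3 (size 6): G(6) = 6 mod 6 = 0
Pile 4 (size 36): G(36) = 36 mod 6 = 0
Total Grundy value = XOR of all: 5 XOR 0 XOR 0 XOR 0 = 5

5


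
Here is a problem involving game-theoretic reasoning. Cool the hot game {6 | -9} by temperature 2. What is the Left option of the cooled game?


Original game: {6 | -9} (a switch {a | b} with a > b).
Cooling by t (for t below the temperature (a - b)/2 = 15/2) taxes each move by t: {a | b} cooled by t is {a - t | b + t}.
Cooling amount: t = 2
Cooled Left option: 6 - 2 = 4
Cooled Right option: -9 + 2 = -7
Cooled game: {4 | -7}
Left option = 4

4


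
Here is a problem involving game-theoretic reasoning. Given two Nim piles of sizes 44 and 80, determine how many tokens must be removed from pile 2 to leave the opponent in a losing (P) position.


Piles: 44 and 80
Current XOR: 44 XOR 80 = 124 (non-zero, so this is an N-position).
To make the XOR zero, we need to find a move that balances the piles.
For pile 2 (size 80): target = 80 XOR 124 = 44
We reduce pile 2 from 80 to 44.
Tokens removed: 80 - 44 = 36
Verification: 44 XOR 44 = 0

36


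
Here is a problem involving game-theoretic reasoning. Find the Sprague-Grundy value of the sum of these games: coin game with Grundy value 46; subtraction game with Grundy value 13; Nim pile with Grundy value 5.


By the Sprague-Grundy theorem, the Grundy value of a sum of games is the XOR of individual Grundy values.
coin game: Grundy value = 46. Running XOR: 0 XOR 46 = 46
subtraction game: Grundy value = 13. Running XOR: 46 XOR 13 = 35
Nim pile: Grundy value = 5. Running XOR: 35 XOR 5 = 38
The combined Grundy value is 38.

38


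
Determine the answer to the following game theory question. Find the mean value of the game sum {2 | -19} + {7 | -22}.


G1 = {2 | -19}, G2 = {7 | -22}
Each is a switch {a | b} with numbers a > b; its mean value is (a + b)/2, and mean value is additive over game sums: m(G1 + G2) = m(G1) + m(G2).
Mean of G1 = (2 + (-19))/2 = -17/2 = -17/2
Mean of G2 = (7 + (-22))/2 = -15/2 = -15/2
Mean of G1 + G2 = -17/2 + -15/2 = -16

-16


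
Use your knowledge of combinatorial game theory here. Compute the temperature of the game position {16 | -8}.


The game is {16 | -8}, a switch {a | b} with numbers a > b.
Cooling {a | b} by t gives {a - t | b + t}, which stops being hot when a - t = b + t, i.e. at t = (a - b)/2. So the temperature of a switch is (a - b)/2.
Temperature = (Left option - Right option) / 2
= (16 - (-8)) / 2
= 24 / 2
= 12

12


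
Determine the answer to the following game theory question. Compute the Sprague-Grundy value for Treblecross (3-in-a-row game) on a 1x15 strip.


Treblecross: place X on empty cells; 3-in-a-row wins.
Playing within two cells of an existing X lets the opponent win at once, so sensible play treats the cells i-2..i+2 around each X as dead. The player left with no safe cell loses, so this is a normal-play take-away game on strips of safe cells.
Placing X at cell i (0-indexed) of a strip of k safe cells leaves independent strips of sizes max(0, i-2) and max(0, k-i-3). Hence G(k) = mex{ G(max(0,i-2)) XOR G(max(0,k-i-3)) : 0 <= i < k }, with G(0) = 0.
G(1): splits (0,0):0^0=0 -> mex({0}) = 1
G(2): splits (0,0):0^0=0 -> mex({0}) = 1
G(3): splits (0,0):0^0=0 -> mex({0}) = 1
G(4): splits (0,1):0^1=1 (0,0):0^0=0 -> mex({0, 1}) = 2
G(5): splits (0,2):0^1=1 (0,1):0^1=1 (0,0):0^0=0 -> mex({0, 1}) = 2
G(6) = mex({1}) = 0
G(7) = mex({0, 1, 2}) = 3
G(8) = mex({0, 1, 2}) = 3
G(9) = mex({0, 2}) = 1
G(10) = mex({0, 2, 3}) = 1
G(11) = mex({0, 3}) = 1
G(12) = mex({1, 3}) = 0
G(13) = mex({0, 1, 2, 3}) = 4
G(14) = mex({0, 1, 2}) = 3
G(15) = mex({0, 1, 2}) = 3
Therefore G(15) = 3.

3


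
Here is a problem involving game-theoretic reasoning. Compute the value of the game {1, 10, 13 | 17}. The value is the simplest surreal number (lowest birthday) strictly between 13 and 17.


Left options: {1, 10, 13}, max = 13
Right options: {17}, min = 17
All options are numbers and max(Left) < min(Right), so by the simplicity theorem the value is the simplest (earliest-born) number strictly between 13 and 17.
Integers 14 through 16 all lie strictly between 13 and 17.
Among integers, the simplest (lowest birthday = smallest |n|; 0 is born on day 0, +-n on day n) is 14.
No non-integer in the interval can be simpler: if x is a non-integer in the interval, then floor(x) or ceil(x) also lies in the interval (the interval contains an integer), and both are proper prefixes of x's sign expansion, i.e. born earlier. So the game value is 14.
Game value = 14

14


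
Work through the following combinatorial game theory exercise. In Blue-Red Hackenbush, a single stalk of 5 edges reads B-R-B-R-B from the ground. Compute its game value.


Edges (from ground): B-R-B-R-B
By Berlekamp's sign-expansion rule, a Blue-Red Hackenbush stalk has the value of the surreal number whose sign sequence is the edge sequence with B -> + and R -> -.
Sign sequence: +-+-+
Trace the sign expansion in the surreal number tree, starting from 0:
Edge 1: B (sign +) -> bounds (0, +inf), value = 1
Edge 2: R (sign -) -> bounds (0, 1), value = 1/2
Edge 3: B (sign +) -> bounds (1/2, 1), value = 3/4
Edge 4: R (sign -) -> bounds (1/2, 3/4), value = 5/8
Edge 5: B (sign +) -> bounds (5/8, 3/4), value = 11/16
Game value = 11/16

11/16


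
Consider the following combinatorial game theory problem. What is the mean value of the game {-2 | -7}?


Game = {-2 | -7}, a switch {a | b} with numbers a > b.
Its thermograph has left wall a - t and right wall b + t, which meet at t = (a - b)/2, where both equal (a + b)/2. So the mast (mean value) is at (a + b)/2.
Mean = (-2 + (-7))/2 = -9/2 = -9/2

-9/2


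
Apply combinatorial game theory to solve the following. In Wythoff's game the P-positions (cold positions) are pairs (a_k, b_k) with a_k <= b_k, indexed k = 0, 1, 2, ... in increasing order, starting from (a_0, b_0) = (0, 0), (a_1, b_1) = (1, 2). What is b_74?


By Wythoff's theorem, a_k = floor(k * phi) and b_k = floor(k * phi^2) = a_k + k, where phi = (1 + sqrt(5))/2 is the golden ratio.
phi = (1 + sqrt(5))/2 = 1.618034
phi^2 = phi + 1 = 2.618034
k = 74
k * phi^2 = 74 * 2.618034 = 193.734515
b_74 = floor(k * phi^2) = 193 (check: a_74 + k = 119 + 74 = 193)

193


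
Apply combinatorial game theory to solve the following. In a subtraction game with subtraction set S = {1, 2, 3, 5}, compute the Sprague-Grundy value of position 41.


The subtraction set is S = {1, 2, 3, 5}.
G(k) = mex{ G(k - s) : s in S, s <= k }. We compute iteratively: G(0) = 0.
G(1) = mex({0}) = 1
G(2) = mex({0, 1}) = 2
G(3) = mex({0, 1, 2}) = 3
G(4) = mex({1, 2, 3}) = 0
G(5) = mex({0, 2, 3}) = 1
G(6) = mex({0, 1, 3}) = 2
G(7) = mex({0, 1, 2}) = 3
G(8) = mex({1, 2, 3}) = 0
Observe that G(4)..G(8) = 0, 1, 2, 3, 0 repeats G(0)..G(4) = 0, 1, 2, 3, 0.
For k >= max(S) = 5, G(k) is determined by the previous 5 values G(k-5)..G(k-1); a window of 5 consecutive values has recurred shifted by 4, so by induction G(k + 4) = G(k) for all k >= 0: the sequence is periodic from the start with period 4.
One period: G(0..3) = 0, 1, 2, 3.
41 mod 4 = 1, so G(41) = G(1) = 1.

1


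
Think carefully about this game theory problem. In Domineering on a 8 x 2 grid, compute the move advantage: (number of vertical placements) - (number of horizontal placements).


Board is 8 x 2 (rows x cols).
Left (vertical) placements: (rows-1) * cols = 7 * 2 = 14
Right (horizontal) placements: rows * (cols-1) = 8 * 1 = 8
Advantage = Left - Right = 14 - 8 = 6

6


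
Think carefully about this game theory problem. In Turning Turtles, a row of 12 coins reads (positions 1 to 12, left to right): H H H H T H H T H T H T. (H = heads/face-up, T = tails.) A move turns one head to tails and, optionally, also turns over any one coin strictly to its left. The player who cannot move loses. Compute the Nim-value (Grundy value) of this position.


Coins: H H H H T H H T H T H T
Key fact: a single head at position k behaves exactly like a Nim heap of size k (turning it to T and optionally flipping a coin at j < k corresponds to moving the heap from k to j, or to 0), and heads combine as a disjunctive sum (two heads at the same place would cancel, matching j XOR j = 0). So the Nim-value is the XOR of the 1-indexed positions of the heads.
Face-up positions (1-indexed): [1, 2, 3, 4, 6, 7, 9, 11]
XOR 0 with 1: 0 XOR 1 = 1
XOR 1 with 2: 1 XOR 2 = 3
XOR 3 with 3: 3 XOR 3 = 0
XOR 0 with 4: 0 XOR 4 = 4
XOR 4 with 6: 4 XOR 6 = 2
XOR 2 with 7: 2 XOR 7 = 5
XOR 5 with 9: 5 XOR 9 = 12
XOR 12 with 11: 12 XOR 11 = 7
Nim-value = 7

7


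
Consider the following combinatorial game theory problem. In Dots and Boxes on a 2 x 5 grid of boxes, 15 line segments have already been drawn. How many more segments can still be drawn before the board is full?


Grid: 2 x 5 boxes, i.e. 3 rows and 6 columns of dots.
Horizontal edges: (rows + 1) * cols = 3 * 5 = 15
Vertical edges: rows * (cols + 1) = 2 * 6 = 12
Total edges: 15 + 12 = 27
Edges drawn: 15
Remaining: 27 - 15 = 12

12


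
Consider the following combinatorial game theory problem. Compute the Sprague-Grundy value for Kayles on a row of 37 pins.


Kayles: a move removes 1 or 2 adjacent pins from a contiguous row.
Removing pins from a row of k leaves two independent rows (a, b) with a + b = k - 1 (one pin) or a + b = k - 2 (two pins); an end removal gives a = 0.
By Sprague-Grundy, G(k) = mex{ G(a) XOR G(b) } over all these splits. G(0) = 0.
G(1): splits (0,0):0^0=0 -> mex({0}) = 1
G(2): splits (0,1):0^1=1 (0,0):0^0=0 -> mex({0, 1}) = 2
G(3): splits (0,2):0^2=2 (1,1):1^1=0 (0,1):0^1=1 -> mex({0, 1, 2}) = 3
G(4): splits (0,3):0^3=3 (1,2):1^2=3 (0,2):0^2=2 (1,1):1^1=0 -> mex({0, 2, 3}) = 1
G(5): splits (0,4):0^1=1 (1,3):1^3=2 (2,2):2^2=0 (0,3):0^3=3 (1,2):1^2=3 -> mex({0, 1, 2, 3}) = 4
G(6) = mex({0, 1, 2, 4}) = 3
G(7) = mex({0, 1, 3, 4, 5}) = 2
G(8) = mex({0, 2, 3, 5, 6}) = 1
G(9) = mex({0, 1, 2, 3, 6, 7}) = 4
G(10) = mex({0, 1, 3, 4, 5, 7}) = 2
G(11) = mex({0, 1, 2, 3, 4, 5}) = 6
G(12) = mex({0, 1, 2, 3, 5, 6, 7}) = 4
G(13) = mex({0, 2, 3, 4, 6, 7}) = 1
G(14) = mex({0, 1, 4, 5, 6, 7}) = 2
G(15) = mex({0, 1, 2, 3, 4, 5, 6}) = 7
G(16) = mex({0, 2, 3, 5, 6, 7}) = 1
G(17) = mex({0, 1, 2, 3, 5, 6, 7}) = 4
G(18) = mex({0, 1, 2, 4, 5, 6}) = 3
G(19) = mex({0, 1, 3, 4, 5, 7}) = 2
G(20) = mex({0, 2, 3, 4, 5, 6, 7}) = 1
G(21) = mex({0, 1, 2, 3, 5, 6, 7}) = 4
G(22) = mex({0, 1, 2, 3, 4, 5, 7}) = 6
G(23) = mex({0, 1, 2, 3, 4, 5, 6}) = 7
G(24) = mex({0, 1, 2, 3, 5, 6, 7}) = 4
G(25) = mex({0, 2, 3, 4, 6, 7}) = 1
G(26) = mex({0, 1, 3, 4, 5, 6, 7}) = 2
G(27) = mex({0, 1, 2, 3, 4, 5, 6, 7}) = 8
G(28) = mex({0, 1, 2, 3, 4, 6, 7, 8}) = 5
G(29) = mex({0, 1, 2, 3, 5, 6, 7, 8, 9}) = 4
G(30) = mex({0, 1, 2, 3, 4, 5, 6, 9, 10}) = 7
G(31) = mex({0, 1, 3, 4, 5, 7, 10, 11}) = 2
G(32) = mex({0, 2, 3, 4, 5, 6, 7, 9, 11}) = 1
G(33) = mex({0, 1, 2, 3, 4, 5, 6, 7, 9, 12}) = 8
G(34) = mex({0, 1, 2, 3, 4, 5, 7, 8, 11, 12}) = 6
G(35) = mex({0, 1, 2, 3, 4, 5, 6, 8, 9, 10, 11}) = 7
G(36) = mex({0, 1, 2, 3, 5, 6, 7, 9, 10}) = 4
G(37) = mex({0, 2, 3, 4, 6, 7, 9, 10, 11, 12}) = 1
Therefore G(37) = 1.

1


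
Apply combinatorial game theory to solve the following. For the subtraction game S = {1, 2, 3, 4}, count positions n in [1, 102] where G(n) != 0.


Subtraction set S = {1, 2, 3, 4}, so G(n) = n mod 5.
G(n) = 0 when n is a multiple of 5.
Multiples of 5 in [1, 102]: 20
N-positions (nonzero Grundy) = 102 - 20 = 82

82


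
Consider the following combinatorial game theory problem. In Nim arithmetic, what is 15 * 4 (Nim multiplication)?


Nim multiplication is bilinear over XOR: (u XOR v) * w = (u*w) XOR (v*w).
So we split each operand into its bit components and XOR the pairwise Nim products.
15 = 1 + 2 + 4 + 8 (as XOR of powers of 2).
4 = 4 (as XOR of powers of 2).
Using the standard Nim-product table on single bits:
  2*2 = 3,   2*4 = 8,   2*8 = 12,
  4*4 = 6,   4*8 = 11,  8*8 = 13,
and  1*x = x (identity), k*l = l*k (commutative).
Pairwise Nim products:
  1 * 4 = 4
  2 * 4 = 8
  4 * 4 = 6
  8 * 4 = 11
XOR them: 4 XOR 8 XOR 6 XOR 11 = 1.
Result: 15 * 4 = 1 (in Nim).

1


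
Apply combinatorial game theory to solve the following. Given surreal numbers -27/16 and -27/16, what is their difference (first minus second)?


x = -27/16, y = -27/16
Converting to common denominator: 16
x = -27/16, y = -27/16
x - y = -27/16 - -27/16 = 0

0


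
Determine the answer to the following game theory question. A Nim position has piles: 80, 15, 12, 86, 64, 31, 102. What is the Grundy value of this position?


We need the XOR (exclusive or) of all pile sizes.
After XOR-ing pile 1 (size 80): 0 XOR 80 = 80
After XOR-ing pile 2 (size 15): 80 XOR 15 = 95
After XOR-ing pile 3 (size 12): 95 XOR 12 = 83
After XOR-ing pile 4 (size 86): 83 XOR 86 = 5
After XOR-ing pile 5 (size 64): 5 XOR 64 = 69
After XOR-ing pile 6 (size 31): 69 XOR 31 = 90
After XOR-ing pile 7 (size 102): 90 XOR 102 = 60
The Nim-value of this position is 60.

60


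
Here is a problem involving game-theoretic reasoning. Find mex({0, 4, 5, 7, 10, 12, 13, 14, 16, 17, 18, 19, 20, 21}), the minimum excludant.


Set = {0, 4, 5, 7, 10, 12, 13, 14, 16, 17, 18, 19, 20, 21}
0 is in the set.
1 is NOT in the set. This is the mex.
mex = 1

1


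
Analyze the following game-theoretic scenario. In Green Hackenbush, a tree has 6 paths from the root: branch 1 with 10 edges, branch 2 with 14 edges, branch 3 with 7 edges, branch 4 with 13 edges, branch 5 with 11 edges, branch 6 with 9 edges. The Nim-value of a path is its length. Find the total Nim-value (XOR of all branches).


The tree has 6 branches from the ground vertex.
In Green Hackenbush, the Nim-value of a simple path of length k is k.
Branch 1: length 10, Nim-value = 10
Branch 2: length 14, Nim-value = 14
Branch 3: length 7, Nim-value = 7
Branch 4: length 13, Nim-value = 13
Branch 5: length 11, Nim-value = 11
Branch 6: length 9, Nim-value = 9
Total Nim-value = XOR of all branch values:
0 XOR 10 = 10
10 XOR 14 = 4
4 XOR 7 = 3
3 XOR 13 = 14
14 XOR 11 = 5
5 XOR 9 = 12
Nim-value of the tree = 12

12


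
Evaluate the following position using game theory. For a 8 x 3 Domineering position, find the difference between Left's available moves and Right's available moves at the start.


Board is 8 x 3 (rows x cols).
Left (vertical) placements: (rows-1) * cols = 7 * 3 = 21
Right (horizontal) placements: rows * (cols-1) = 8 * 2 = 16
Advantage = Left - Right = 21 - 16 = 5

5


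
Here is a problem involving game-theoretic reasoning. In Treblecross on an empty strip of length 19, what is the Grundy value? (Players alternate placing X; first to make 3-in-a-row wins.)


Treblecross: place X on empty cells; 3-in-a-row wins.
Playing within two cells of an existing X lets the opponent win at once, so sensible play treats the cells i-2..i+2 around each X as dead. The player left with no safe cell loses, so this is a normal-play take-away game on strips of safe cells.
Placing X at cell i (0-indexed) of a strip of k safe cells leaves independent strips of sizes max(0, i-2) and max(0, k-i-3). Hence G(k) = mex{ G(max(0,i-2)) XOR G(max(0,k-i-3)) : 0 <= i < k }, with G(0) = 0.
G(1): splits (0,0):0^0=0 -> mex({0}) = 1
G(2): splits (0,0):0^0=0 -> mex({0}) = 1
G(3): splits (0,0):0^0=0 -> mex({0}) = 1
G(4): splits (0,1):0^1=1 (0,0):0^0=0 -> mex({0, 1}) = 2
G(5): splits (0,2):0^1=1 (0,1):0^1=1 (0,0):0^0=0 -> mex({0, 1}) = 2
G(6) = mex({1}) = 0
G(7) = mex({0, 1, 2}) = 3
G(8) = mex({0, 1, 2}) = 3
G(9) = mex({0, 2}) = 1
G(10) = mex({0, 2, 3}) = 1
G(11) = mex({0, 3}) = 1
G(12) = mex({1, 3}) = 0
G(13) = mex({0, 1, 2, 3}) = 4
G(14) = mex({0, 1, 2}) = 3
G(15) = mex({0, 1, 2}) = 3
G(16) = mex({0, 1, 2, 4}) = 3
G(17) = mex({0, 1, 3, 4}) = 2
G(18) = mex({0, 1, 3, 4}) = 2
G(19) = mex({0, 1, 3, 5}) = 2
Therefore G(19) = 2.

2


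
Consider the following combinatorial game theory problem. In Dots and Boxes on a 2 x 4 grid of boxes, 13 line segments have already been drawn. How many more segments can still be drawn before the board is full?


Grid: 2 x 4 boxes, i.e. 3 rows and 5 columns of dots.
Horizontal edges: (rows + 1) * cols = 3 * 4 = 12
Vertical edges: rows * (cols + 1) = 2 * 5 = 10
Total edges: 12 + 10 = 22
Edges drawn: 13
Remaining: 22 - 13 = 9

9


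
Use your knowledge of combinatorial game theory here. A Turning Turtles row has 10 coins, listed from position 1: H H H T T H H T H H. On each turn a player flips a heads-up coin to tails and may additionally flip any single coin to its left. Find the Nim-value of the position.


Coins: H H H T T H H T H H
Key fact: a single head at position k behaves exactly like a Nim heap of size k (turning it to T and optionally flipping a coin at j < k corresponds to moving the heap from k to j, or to 0), and heads combine as a disjunctive sum (two heads at the same place would cancel, matching j XOR j = 0). So the Nim-value is the XOR of the 1-indexed positions of the heads.
Face-up positions (1-indexed): [1, 2, 3, 6, 7, 9, 10]
XOR 0 with 1: 0 XOR 1 = 1
XOR 1 with 2: 1 XOR 2 = 3
XOR 3 with 3: 3 XOR 3 = 0
XOR 0 with 6: 0 XOR 6 = 6
XOR 6 with 7: 6 XOR 7 = 1
XOR 1 with 9: 1 XOR 9 = 8
XOR 8 with 10: 8 XOR 10 = 2
Nim-value = 2

2


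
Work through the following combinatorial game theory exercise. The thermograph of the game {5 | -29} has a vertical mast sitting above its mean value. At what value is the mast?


Game = {5 | -29}, a switch {a | b} with numbers a > b.
Its thermograph has left wall a - t and right wall b + t, which meet at t = (a - b)/2, where both equal (a + b)/2. So the mast (mean value) is at (a + b)/2.
Mean = (5 + (-29))/2 = -24/2 = -12

-12


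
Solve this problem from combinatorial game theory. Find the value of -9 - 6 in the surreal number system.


x = -9, y = 6
x - y = -9 - 6 = -15

-15


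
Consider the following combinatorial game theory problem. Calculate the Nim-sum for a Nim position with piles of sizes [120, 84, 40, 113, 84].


We need the XOR (exclusive or) of all pile sizes.
After XOR-ing pile 1 (size 120): 0 XOR 120 = 120
After XOR-ing pile 2 (size 84): 120 XOR 84 = 44
After XOR-ing pile 3 (size 40): 44 XOR 40 = 4
After XOR-ing pile 4 (size 113): 4 XOR 113 = 117
After XOR-ing pile 5 (size 84): 117 XOR 84 = 33
The Nim-value of this position is 33.

33


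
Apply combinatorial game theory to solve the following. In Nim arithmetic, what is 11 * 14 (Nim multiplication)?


Nim multiplication is bilinear over XOR: (u XOR v) * w = (u*w) XOR (v*w).
So we split each operand into its bit components and XOR the pairwise Nim products.
11 = 1 + 2 + 8 (as XOR of powers of 2).
14 = 2 + 4 + 8 (as XOR of powers of 2).
Using the standard Nim-product table on single bits:
  2*2 = 3,   2*4 = 8,   2*8 = 12,
  4*4 = 6,   4*8 = 11,  8*8 = 13,
and  1*x = x (identity), k*l = l*k (commutative).
Pairwise Nim products:
  1 * 2 = 2
  1 * 4 = 4
  1 * 8 = 8
  2 * 2 = 3
  2 * 4 = 8
  2 * 8 = 12
  8 * 2 = 12
  8 * 4 = 11
  8 * 8 = 13
XOR them: 2 XOR 4 XOR 8 XOR 3 XOR 8 XOR 12 XOR 12 XOR 11 XOR 13 = 3.
Result: 11 * 14 = 3 (in Nim).

3


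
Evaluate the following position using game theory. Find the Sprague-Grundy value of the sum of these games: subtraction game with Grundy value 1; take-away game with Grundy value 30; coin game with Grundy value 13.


By the Sprague-Grundy theorem, the Grundy value of a sum of games is the XOR of individual Grundy values.
subtraction game: Grundy value = 1. Running XOR: 0 XOR 1 = 1
take-away game: Grundy value = 30. Running XOR: 1 XOR 30 = 31
coin game: Grundy value = 13. Running XOR: 31 XOR 13 = 18
The combined Grundy value is 18.

18


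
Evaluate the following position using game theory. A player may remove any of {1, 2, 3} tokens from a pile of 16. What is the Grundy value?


The subtraction set is S = {1, 2, 3}.
G(k) = mex{ G(k - s) : s in S, s <= k }. We compute iteratively: G(0) = 0.
G(1) = mex({0}) = 1
G(2) = mex({0, 1}) = 2
G(3) = mex({0, 1, 2}) = 3
G(4) = mex({1, 2, 3}) = 0
G(5) = mex({0, 2, 3}) = 1
G(6) = mex({0, 1, 3}) = 2
Observe that G(4)..G(6) = 0, 1, 2 repeats G(0)..G(2) = 0, 1, 2.
For k >= max(S) = 3, G(k) is determined by the previous 3 values G(k-3)..G(k-1); a window of 3 consecutive values has recurred shifted by 4, so by induction G(k + 4) = G(k) for all k >= 0: the sequence is periodic from the start with period 4.
One period: G(0..3) = 0, 1, 2, 3.
16 mod 4 = 0, so G(16) = G(0) = 0.

0


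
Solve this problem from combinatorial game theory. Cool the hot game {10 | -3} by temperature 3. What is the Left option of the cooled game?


Original game: {10 | -3} (a switch {a | b} with a > b).
Cooling by t (for t below the temperature (a - b)/2 = 13/2) taxes each move by t: {a | b} cooled by t is {a - t | b + t}.
Cooling amount: t = 3
Cooled Left option: 10 - 3 = 7
Cooled Right option: -3 + 3 = 0
Cooled game: {7 | 0}
Left option = 7

7


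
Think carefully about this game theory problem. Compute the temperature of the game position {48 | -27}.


The game is {48 | -27}, a switch {a | b} with numbers a > b.
Cooling {a | b} by t gives {a - t | b + t}, which stops being hot when a - t = b + t, i.e. at t = (a - b)/2. So the temperature of a switch is (a - b)/2.
Temperature = (Left option - Right option) / 2
= (48 - (-27)) / 2
= 75 / 2
= 75/2

75/2


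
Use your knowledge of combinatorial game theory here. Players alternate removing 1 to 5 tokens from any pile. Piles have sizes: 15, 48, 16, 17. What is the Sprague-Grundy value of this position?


Subtraction set: {1, 2, 3, 4, 5}
For this subtraction set, G(n) = n mod 6 (period = max + 1 = 6).
Pile 1 (size 15): G(15) = 15 mod 6 = 3
Pile 2 (size 48): G(48) = 48 mod 6 = 0
Pile 3 (size 16): G(16) = 16 mod 6 = 4
Pile 4 (size 17): G(17) = 17 mod 6 = 5
Total Grundy value = XOR of all: 3 XOR 0 XOR 4 XOR 5 = 2

2


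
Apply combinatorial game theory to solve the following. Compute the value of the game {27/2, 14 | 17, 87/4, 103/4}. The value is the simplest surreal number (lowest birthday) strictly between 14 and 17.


Left options: {27/2, 14}, max = 14
Right options: {17, 87/4, 103/4}, min = 17
All options are numbers and max(Left) < min(Right), so by the simplicity theorem the value is the simplest (earliest-born) number strictly between 14 and 17.
Integers 15 through 16 all lie strictly between 14 and 17.
Among integers, the simplest (lowest birthday = smallest |n|; 0 is born on day 0, +-n on day n) is 15.
No non-integer in the interval can be simpler: if x is a non-integer in the interval, then floor(x) or ceil(x) also lies in the interval (the interval contains an integer), and both are proper prefixes of x's sign expansion, i.e. born earlier. So the game value is 15.
Game value = 15

15


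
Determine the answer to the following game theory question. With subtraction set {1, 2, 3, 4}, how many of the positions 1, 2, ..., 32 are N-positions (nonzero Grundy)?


Subtraction set S = {1, 2, 3, 4}, so G(n) = n mod 5.
G(n) = 0 when n is a multiple of 5.
Multiples of 5 in [1, 32]: 6
N-positions (nonzero Grundy) = 32 - 6 = 26

26


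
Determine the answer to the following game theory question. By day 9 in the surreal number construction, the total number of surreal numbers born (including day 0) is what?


Day 0: {|} = 0 is born. Count = 1.
Day n: the number of surreal numbers born by day n is 2^(n+1) - 1.
By day 0: 2^1 - 1 = 1
By day 1: 2^2 - 1 = 3
By day 2: 2^3 - 1 = 7
By day 3: 2^4 - 1 = 15
By day 4: 2^5 - 1 = 31
By day 5: 2^6 - 1 = 63
By day 6: 2^7 - 1 = 127
By day 7: 2^8 - 1 = 255
By day 8: 2^9 - 1 = 511
By day 9: 2^10 - 1 = 1023
By day 9: 1023 surreal numbers.

1023


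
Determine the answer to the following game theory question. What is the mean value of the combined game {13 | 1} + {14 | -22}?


G1 = {13 | 1}, G2 = {14 | -22}
Each is a switch {a | b} with numbers a > b; its mean value is (a + b)/2, and mean value is additive over game sums: m(G1 + G2) = m(G1) + m(G2).
Mean of G1 = (13 + (1))/2 = 14/2 = 7
Mean of G2 = (14 + (-22))/2 = -8/2 = -4
Mean of G1 + G2 = 7 + -4 = 3

3


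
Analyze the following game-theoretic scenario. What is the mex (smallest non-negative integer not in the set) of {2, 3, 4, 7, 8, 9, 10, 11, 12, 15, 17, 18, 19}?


Set = {2, 3, 4, 7, 8, 9, 10, 11, 12, 15, 17, 18, 19}
0 is NOT in the set. This is the mex.
mex = 0

0


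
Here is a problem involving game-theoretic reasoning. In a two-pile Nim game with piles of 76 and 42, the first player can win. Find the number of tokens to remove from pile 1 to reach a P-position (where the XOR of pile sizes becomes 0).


Piles: 76 and 42
Current XOR: 76 XOR 42 = 102 (non-zero, so this is an N-position).
To make the XOR zero, we need to find a move that balances the piles.
For pile 1 (size 76): target = 76 XOR 102 = 42
We reduce pile 1 from 76 to 42.
Tokens removed: 76 - 42 = 34
Verification: 42 XOR 42 = 0

34


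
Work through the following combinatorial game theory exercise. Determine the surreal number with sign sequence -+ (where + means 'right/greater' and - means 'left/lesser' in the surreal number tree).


Sign expansion: -+
Rule: track bounds (lo, hi), initially (-inf, +inf). On '+', the current value becomes lo and we move to the simplest number in (value, hi): value + 1 if hi = +inf, otherwise the midpoint (value + hi)/2. On '-', the current value becomes hi and we move to value - 1 if lo = -inf, otherwise the midpoint (lo + value)/2.
Start at 0.
Step 1: sign = -, move left. Bounds: (-inf, 0). Value = -1
Step 2: sign = +, move right. Bounds: (-1, 0). Value = -1/2
The surreal number with sign expansion -+ is -1/2.

-1/2


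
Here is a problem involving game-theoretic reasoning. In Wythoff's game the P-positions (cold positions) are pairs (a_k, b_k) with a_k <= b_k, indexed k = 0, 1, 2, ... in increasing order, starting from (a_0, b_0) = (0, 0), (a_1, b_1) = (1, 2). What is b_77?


By Wythoff's theorem, a_k = floor(k * phi) and b_k = floor(k * phi^2) = a_k + k, where phi = (1 + sqrt(5))/2 is the golden ratio.
phi = (1 + sqrt(5))/2 = 1.618034
phi^2 = phi + 1 = 2.618034
k = 77
k * phi^2 = 77 * 2.618034 = 201.588617
b_77 = floor(k * phi^2) = 201 (check: a_77 + k = 124 + 77 = 201)

201


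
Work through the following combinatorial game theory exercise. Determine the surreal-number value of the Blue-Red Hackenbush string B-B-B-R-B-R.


Edges (from ground): B-B-B-R-B-R
By Berlekamp's sign-expansion rule, a Blue-Red Hackenbush stalk has the value of the surreal number whose sign sequence is the edge sequence with B -> + and R -> -.
Sign sequence: +++-+-
Trace the sign expansion in the surreal number tree, starting from 0:
Edge 1: B (sign +) -> bounds (0, +inf), value = 1
Edge 2: B (sign +) -> bounds (1, +inf), value = 2
Edge 3: B (sign +) -> bounds (2, +inf), value = 3
Edge 4: R (sign -) -> bounds (2, 3), value = 5/2
Edge 5: B (sign +) -> bounds (5/2, 3), value = 11/4
Edge 6: R (sign -) -> bounds (5/2, 11/4), value = 21/8
Game value = 21/8

21/8


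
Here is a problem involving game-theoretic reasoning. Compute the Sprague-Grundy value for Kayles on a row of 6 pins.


Kayles: a move removes 1 or 2 adjacent pins from a contiguous row.
Removing pins from a row of k leaves two independent rows (a, b) with a + b = k - 1 (one pin) or a + b = k - 2 (two pins); an end removal gives a = 0.
By Sprague-Grundy, G(k) = mex{ G(a) XOR G(b) } over all these splits. G(0) = 0.
G(1): splits (0,0):0^0=0 -> mex({0}) = 1
G(2): splits (0,1):0^1=1 (0,0):0^0=0 -> mex({0, 1}) = 2
G(3): splits (0,2):0^2=2 (1,1):1^1=0 (0,1):0^1=1 -> mex({0, 1, 2}) = 3
G(4): splits (0,3):0^3=3 (1,2):1^2=3 (0,2):0^2=2 (1,1):1^1=0 -> mex({0, 2, 3}) = 1
G(5): splits (0,4):0^1=1 (1,3):1^3=2 (2,2):2^2=0 (0,3):0^3=3 (1,2):1^2=3 -> mex({0, 1, 2, 3}) = 4
G(6) = mex({0, 1, 2, 4}) = 3
Therefore G(6) = 3.

3


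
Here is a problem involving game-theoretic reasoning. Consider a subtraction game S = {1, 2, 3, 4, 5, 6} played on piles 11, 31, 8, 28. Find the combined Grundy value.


Subtraction set: {1, 2, 3, 4, 5, 6}
For this subtraction set, G(n) = n mod 7 (period = max + 1 = 7).
Pile 1 (size 11): G(11) = 11 mod 7 = 4
Pile 2 (size 31): G(31) = 31 mod 7 = 3
Pile 3 (size 8): G(8) = 8 mod 7 = 1
Pile 4 (size 28): G(28) = 28 mod 7 = 0
Total Grundy value = XOR of all: 4 XOR 3 XOR 1 XOR 0 = 6

6


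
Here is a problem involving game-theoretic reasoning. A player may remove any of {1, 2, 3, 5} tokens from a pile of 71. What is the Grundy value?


The subtraction set is S = {1, 2, 3, 5}.
G(k) = mex{ G(k - s) : s in S, s <= k }. We compute iteratively: G(0) = 0.
G(1) = mex({0}) = 1
G(2) = mex({0, 1}) = 2
G(3) = mex({0, 1, 2}) = 3
G(4) = mex({1, 2, 3}) = 0
G(5) = mex({0, 2, 3}) = 1
G(6) = mex({0, 1, 3}) = 2
G(7) = mex({0, 1, 2}) = 3
G(8) = mex({1, 2, 3}) = 0
Observe that G(4)..G(8) = 0, 1, 2, 3, 0 repeats G(0)..G(4) = 0, 1, 2, 3, 0.
For k >= max(S) = 5, G(k) is determined by the previous 5 values G(k-5)..G(k-1); a window of 5 consecutive values has recurred shifted by 4, so by induction G(k + 4) = G(k) for all k >= 0: the sequence is periodic from the start with period 4.
One period: G(0..3) = 0, 1, 2, 3.
71 mod 4 = 3, so G(71) = G(3) = 3.

3


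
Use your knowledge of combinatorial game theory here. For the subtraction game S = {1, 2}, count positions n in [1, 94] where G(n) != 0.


Subtraction set S = {1, 2}, so G(n) = n mod 3.
G(n) = 0 when n is a multiple of 3.
Multiples of 3 in [1, 94]: 31
N-positions (nonzero Grundy) = 94 - 31 = 63

63


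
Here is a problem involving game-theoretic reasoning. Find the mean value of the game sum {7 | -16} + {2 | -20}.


G1 = {7 | -16}, G2 = {2 | -20}
Each is a switch {a | b} with numbers a > b; its mean value is (a + b)/2, and mean value is additive over game sums: m(G1 + G2) = m(G1) + m(G2).
Mean of G1 = (7 + (-16))/2 = -9/2 = -9/2
Mean of G2 = (2 + (-20))/2 = -18/2 = -9
Mean of G1 + G2 = -9/2 + -9 = -27/2

-27/2


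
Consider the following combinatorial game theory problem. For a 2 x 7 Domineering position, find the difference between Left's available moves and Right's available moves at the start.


Board is 2 x 7 (rows x cols).
Left (vertical) placements: (rows-1) * cols = 1 * 7 = 7
Right (horizontal) placements: rows * (cols-1) = 2 * 6 = 12
Advantage = Left - Right = 7 - 12 = -5

-5


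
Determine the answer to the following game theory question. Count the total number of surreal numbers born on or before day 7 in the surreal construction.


Day 0: {|} = 0 is born. Count = 1.
Day n: the number of surreal numbers born by day n is 2^(n+1) - 1.
By day 0: 2^1 - 1 = 1
By day 1: 2^2 - 1 = 3
By day 2: 2^3 - 1 = 7
By day 3: 2^4 - 1 = 15
By day 4: 2^5 - 1 = 31
By day 5: 2^6 - 1 = 63
By day 6: 2^7 - 1 = 127
By day 7: 2^8 - 1 = 255
By day 7: 255 surreal numbers.

255


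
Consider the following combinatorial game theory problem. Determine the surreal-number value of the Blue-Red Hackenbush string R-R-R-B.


Edges (from ground): R-R-R-B
By Berlekamp's sign-expansion rule, a Blue-Red Hackenbush stalk has the value of the surreal number whose sign sequence is the edge sequence with B -> + and R -> -.
Sign sequence: ---+
Trace the sign expansion in the surreal number tree, starting from 0:
Edge 1: R (sign -) -> bounds (-inf, 0), value = -1
Edge 2: R (sign -) -> bounds (-inf, -1), value = -2
Edge 3: R (sign -) -> bounds (-inf, -2), value = -3
Edge 4: B (sign +) -> bounds (-3, -2), value = -5/2
Game value = -5/2

-5/2


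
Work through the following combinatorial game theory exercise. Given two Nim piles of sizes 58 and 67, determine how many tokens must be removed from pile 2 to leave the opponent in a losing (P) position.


Piles: 58 and 67
Current XOR: 58 XOR 67 = 121 (non-zero, so this is an N-position).
To make the XOR zero, we need to find a move that balances the piles.
For pile 2 (size 67): target = 67 XOR 121 = 58
We reduce pile 2 from 67 to 58.
Tokens removed: 67 - 58 = 9
Verification: 58 XOR 58 = 0

9
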